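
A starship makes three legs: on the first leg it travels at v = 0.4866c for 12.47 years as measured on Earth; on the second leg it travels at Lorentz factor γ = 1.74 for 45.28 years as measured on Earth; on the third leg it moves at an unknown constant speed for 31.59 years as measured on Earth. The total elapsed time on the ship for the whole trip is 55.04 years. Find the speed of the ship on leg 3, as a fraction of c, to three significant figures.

Leg 1: γ = 1/√(1 − 0.4866²) = 1/√0.7632 = 1.145; τ_1 = 12.47/1.145 = 10.89 years.
Leg 2: γ = 1.74; τ_2 = 45.28/1.740 = 26.02 years.
Leg 3: speed unknown; τ_3 = 31.59/γ_3.
Total proper time: 10.89 + 26.02 + τ_3 = 55.04, so τ_3 = 55.04 − 36.92 = 18.12 years.
γ_3 = 31.59/18.12 = 1.743; β = √(1 − 1/γ²) = √0.6709.

β = 0.819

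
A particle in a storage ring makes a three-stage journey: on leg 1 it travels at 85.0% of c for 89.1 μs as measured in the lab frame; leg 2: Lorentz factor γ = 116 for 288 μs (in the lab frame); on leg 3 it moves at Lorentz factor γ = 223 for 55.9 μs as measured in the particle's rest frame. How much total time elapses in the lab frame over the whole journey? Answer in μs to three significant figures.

Δt = 1.28×10⁴ μs

Leg 1: 89.1 μs is already measured in the lab frame.
Leg 2: 288 μs is already measured in the lab frame.
Leg 3: γ = 223; Δt_3 = 223.0 × 55.9 = 1.247×10⁴ μs.
Total: 89.10 + 288.0 + 1.247×10⁴ μs.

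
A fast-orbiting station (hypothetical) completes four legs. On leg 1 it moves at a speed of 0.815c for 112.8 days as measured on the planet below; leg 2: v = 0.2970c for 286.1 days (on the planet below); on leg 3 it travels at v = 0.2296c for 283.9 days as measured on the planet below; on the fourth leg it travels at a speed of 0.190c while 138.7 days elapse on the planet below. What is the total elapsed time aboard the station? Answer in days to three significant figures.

τ = 751 days

Leg 1: γ = 1/√(1 − 0.815²) = 1/√0.3358 = 1.726; τ_1 = 112.8/1.726 = 65.36 days.
Leg 2: γ = 1/√(1 − 0.2970²) = 1/√0.9118 = 1.047; τ_2 = 286.1/1.047 = 273.2 days.
Leg 3: γ = 1/√(1 − 0.2296²) = 1/√0.9473 = 1.027; τ_3 = 283.9/1.027 = 276.3 days.
Leg 4: γ = 1/√(1 − 0.190²) = 1/√0.9639 = 1.019; τ_4 = 138.7/1.019 = 136.2 days.
Total: 65.36 + 273.2 + 276.3 + 136.2 days.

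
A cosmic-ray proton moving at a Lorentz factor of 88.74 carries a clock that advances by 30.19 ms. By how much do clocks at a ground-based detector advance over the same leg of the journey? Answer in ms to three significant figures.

Δt = 2680 ms

γ = 88.74
The interval measured in the proton's rest frame is the proper time (both events occur at the same place in that frame); the lab-frame interval is Δt = γτ = 88.74 × 30.19 ms.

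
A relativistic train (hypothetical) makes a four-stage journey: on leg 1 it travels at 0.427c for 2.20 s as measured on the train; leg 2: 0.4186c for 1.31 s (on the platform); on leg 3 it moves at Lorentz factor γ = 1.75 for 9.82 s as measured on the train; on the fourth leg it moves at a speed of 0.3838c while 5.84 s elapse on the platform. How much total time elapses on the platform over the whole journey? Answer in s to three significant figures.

Δt = 26.8 s

Leg 1: γ = 1/√(1 − 0.427²) = 1/√0.8177 = 1.106; Δt_1 = 1.106 × 2.20 = 2.433 s.
Leg 2: 1.31 s is already measured on the platform.
Leg 3: γ = 1.75; Δt_3 = 1.750 × 9.82 = 17.19 s.
Leg 4: 5.84 s is already measured on the platform.
Total: 2.433 + 1.310 + 17.19 + 5.840 s.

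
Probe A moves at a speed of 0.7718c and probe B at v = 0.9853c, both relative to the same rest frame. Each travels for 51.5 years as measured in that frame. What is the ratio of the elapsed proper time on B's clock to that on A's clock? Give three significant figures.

τ_B/τ_A = 0.269

A: γ = 1/√(1 − 0.7718²) = 1/√0.4043 = 1.573. B: γ = 1/√(1 − 0.9853²) = 1/√0.02918 = 5.854.
τ_A/τ_B = γ_B/γ_A = 5.854/1.573 = 3.722, so τ_B/τ_A = 0.2687.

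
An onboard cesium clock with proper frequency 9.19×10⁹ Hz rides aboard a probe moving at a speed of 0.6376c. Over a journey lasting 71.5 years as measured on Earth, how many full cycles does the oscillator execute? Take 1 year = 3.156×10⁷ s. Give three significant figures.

N = 1.60×10¹⁹

γ = 1/√(1 − 0.6376²) = 1/√0.5935 = 1.298
The oscillator's own cycle count is N = f × τ where τ is the proper time aboard the probe. τ = Δt/γ = 71.5/1.298 = 55.08 years = 1.738×10⁹ s.
N = 9.19×10⁹ × 1.738×10⁹ = 1.598×10¹⁹.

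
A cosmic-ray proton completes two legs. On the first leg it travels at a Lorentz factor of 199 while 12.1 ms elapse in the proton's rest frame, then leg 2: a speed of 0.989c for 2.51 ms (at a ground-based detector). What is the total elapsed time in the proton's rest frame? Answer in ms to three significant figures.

τ = 12.5 ms

Leg 1: 12.1 ms is already measured in the proton's rest frame.
Leg 2: γ = 1/√(1 − 0.989²) = 1/√0.02188 = 6.761; τ_2 = 2.51/6.761 = 0.3713 ms.
Total: 12.10 + 0.3713 ms.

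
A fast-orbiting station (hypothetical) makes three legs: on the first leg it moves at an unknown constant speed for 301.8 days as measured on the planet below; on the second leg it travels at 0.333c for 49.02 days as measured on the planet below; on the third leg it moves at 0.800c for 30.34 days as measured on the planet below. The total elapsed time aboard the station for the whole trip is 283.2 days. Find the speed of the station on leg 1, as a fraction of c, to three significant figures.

β = 0.689

Leg 1: speed unknown; τ_1 = 301.8/γ_1.
Leg 2: γ = 1/√(1 − 0.333²) = 1/√0.8891 = 1.061; τ_2 = 49.02/1.061 = 46.22 days.
Leg 3: γ = 1/√(1 − 0.800²) = 5/3 ≈ 1.667; τ_3 = 30.34/1.667 = 18.20 days.
Total proper time: τ_1 + 46.22 + 18.20 = 283.2, so τ_1 = 283.2 − 64.43 = 218.8 days.
γ_1 = 301.8/218.8 = 1.380; β = √(1 − 1/γ²) = √0.4745.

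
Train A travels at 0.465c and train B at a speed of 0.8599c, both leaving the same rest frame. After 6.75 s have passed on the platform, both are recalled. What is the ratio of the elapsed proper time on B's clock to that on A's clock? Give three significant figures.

τ_B/τ_A = 0.577

A: γ = 1/√(1 − 0.465²) = 1/√0.7838 = 1.130. B: γ = 1/√(1 − 0.8599²) = 1/√0.2606 = 1.959.
τ_A/τ_B = γ_B/γ_A = 1.959/1.130 = 1.734, so τ_B/τ_A = 0.5766.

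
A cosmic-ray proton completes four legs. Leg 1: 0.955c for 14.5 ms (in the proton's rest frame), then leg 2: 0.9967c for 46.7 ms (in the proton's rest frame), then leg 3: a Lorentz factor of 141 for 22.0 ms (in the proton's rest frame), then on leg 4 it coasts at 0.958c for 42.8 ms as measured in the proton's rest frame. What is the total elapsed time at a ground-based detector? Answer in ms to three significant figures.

Δt = 3880 ms

Leg 1: γ = 1/√(1 − 0.955²) = 1/√0.08798 = 3.371; Δt_1 = 3.371 × 14.5 = 48.89 ms.
Leg 2: γ = 1/√(1 − 0.9967²) = 1/√0.006589 = 12.32; Δt_2 = 12.32 × 46.7 = 575.3 ms.
Leg 3: γ = 141; Δt_3 = 141.0 × 22.0 = 3102 ms.
Leg 4: γ = 1/√(1 − 0.958²) = 1/√0.08224 = 3.487; Δt_4 = 3.487 × 42.8 = 149.2 ms.
Total: 48.89 + 575.3 + 3102 + 149.2 ms.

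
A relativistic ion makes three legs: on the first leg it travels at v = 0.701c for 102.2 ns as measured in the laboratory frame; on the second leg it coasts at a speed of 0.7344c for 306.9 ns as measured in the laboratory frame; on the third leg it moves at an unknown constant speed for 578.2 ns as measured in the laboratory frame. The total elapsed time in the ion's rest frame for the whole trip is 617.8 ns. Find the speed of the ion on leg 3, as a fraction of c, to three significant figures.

β = 0.813

Leg 1: γ = 1/√(1 − 0.701²) = 1/√0.5086 = 1.402; τ_1 = 102.2/1.402 = 72.89 ns.
Leg 2: γ = 1/√(1 − 0.7344²) = 1/√0.4607 = 1.473; τ_2 = 306.9/1.473 = 208.3 ns.
Leg 3: speed unknown; τ_3 = 578.2/γ_3.
Total proper time: 72.89 + 208.3 + τ_3 = 617.8, so τ_3 = 617.8 − 281.2 = 336.6 ns.
γ_3 = 578.2/336.6 = 1.718; β = √(1 − 1/γ²) = √0.6611.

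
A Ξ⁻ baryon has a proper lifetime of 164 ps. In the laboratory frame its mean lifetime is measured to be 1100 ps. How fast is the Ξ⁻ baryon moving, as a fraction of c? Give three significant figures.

β = 0.989

γ = Δt/τ₀ = 1100/164 = 6.707
β = √(1 − 1/γ²) = √(1 − 0.02223) = √0.9778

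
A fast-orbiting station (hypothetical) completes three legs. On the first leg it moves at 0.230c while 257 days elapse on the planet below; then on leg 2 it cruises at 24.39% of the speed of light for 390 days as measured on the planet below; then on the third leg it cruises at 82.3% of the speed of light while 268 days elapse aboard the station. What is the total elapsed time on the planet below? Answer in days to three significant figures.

Leg 1: 257 days is already measured on the planet below.
Leg 2: 390 days is already measured on the planet below.
Leg 3: β = 0.823; γ = 1/√(1 − 0.823²) = 1/√0.3227 = 1.760; Δt_3 = 1.760 × 268 = 471.8 days.
Total: 257.0 + 390.0 + 471.8 days.

Δt = 1120 days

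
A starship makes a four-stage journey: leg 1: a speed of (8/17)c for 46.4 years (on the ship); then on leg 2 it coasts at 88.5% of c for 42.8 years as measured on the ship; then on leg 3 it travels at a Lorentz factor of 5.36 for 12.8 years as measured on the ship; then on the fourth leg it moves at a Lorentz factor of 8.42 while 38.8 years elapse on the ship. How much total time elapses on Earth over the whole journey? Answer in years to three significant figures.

Δt = 540 years

Leg 1: γ = 1/√(1 − (8/17)²) = 17/15 ≈ 1.133; Δt_1 = 1.133 × 46.4 = 52.59 years.
Leg 2: β = 0.885; γ = 1/√(1 − 0.885²) = 1/√0.2168 = 2.148; Δt_2 = 2.148 × 42.8 = 91.93 years.
Leg 3: γ = 5.36; Δt_3 = 5.360 × 12.8 = 68.61 years.
Leg 4: γ = 8.42; Δt_4 = 8.420 × 38.8 = 326.7 years.
Total: 52.59 + 91.93 + 68.61 + 326.7 years.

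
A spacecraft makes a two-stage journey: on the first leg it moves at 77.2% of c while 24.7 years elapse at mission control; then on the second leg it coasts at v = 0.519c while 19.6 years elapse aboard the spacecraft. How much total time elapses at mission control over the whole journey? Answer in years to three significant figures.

Δt = 47.6 years

Leg 1: 24.7 years is already measured at mission control.
Leg 2: γ = 1/√(1 − 0.519²) = 1/√0.7306 = 1.170; Δt_2 = 1.170 × 19.6 = 22.93 years.
Total: 24.70 + 22.93 years.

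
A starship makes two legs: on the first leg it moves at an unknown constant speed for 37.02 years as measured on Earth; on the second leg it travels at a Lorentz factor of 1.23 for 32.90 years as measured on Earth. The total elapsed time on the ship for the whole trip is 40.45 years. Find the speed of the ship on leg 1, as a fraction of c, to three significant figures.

β = 0.929

Leg 1: speed unknown; τ_1 = 37.02/γ_1.
Leg 2: γ = 1.23; τ_2 = 32.90/1.230 = 26.75 years.
Total proper time: τ_1 + 26.75 = 40.45, so τ_1 = 40.45 − 26.75 = 13.70 years.
γ_1 = 37.02/13.70 = 2.702; β = √(1 − 1/γ²) = √0.8630.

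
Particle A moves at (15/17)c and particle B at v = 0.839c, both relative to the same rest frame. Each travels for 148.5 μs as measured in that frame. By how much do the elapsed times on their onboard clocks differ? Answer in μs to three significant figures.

A: γ = 1/√(1 − (15/17)²) = 17/8 = 2.125; τ_A = 148.5/2.125 = 69.88 μs.
B: γ = 1/√(1 − 0.839²) = 1/√0.2961 = 1.838; τ_B = 148.5/1.838 = 80.80 μs.

|τ_A − τ_B| = 10.9 μs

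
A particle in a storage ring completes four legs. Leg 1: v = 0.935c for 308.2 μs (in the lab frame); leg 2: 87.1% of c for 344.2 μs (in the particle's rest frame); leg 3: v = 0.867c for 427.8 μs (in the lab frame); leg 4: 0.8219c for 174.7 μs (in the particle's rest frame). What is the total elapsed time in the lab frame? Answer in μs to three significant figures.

Leg 1: 308.2 μs is already measured in the lab frame.
Leg 2: β = 0.871; γ = 1/√(1 − 0.871²) = 1/√0.2414 = 2.035; Δt_2 = 2.035 × 344.2 = 700.6 μs.
Leg 3: 427.8 μs is already measured in the lab frame.
Leg 4: γ = 1/√(1 − 0.8219²) = 1/√0.3245 = 1.756; Δt_4 = 1.756 × 174.7 = 306.7 μs.
Total: 308.2 + 700.6 + 427.8 + 306.7 μs.

Δt = 1740 μs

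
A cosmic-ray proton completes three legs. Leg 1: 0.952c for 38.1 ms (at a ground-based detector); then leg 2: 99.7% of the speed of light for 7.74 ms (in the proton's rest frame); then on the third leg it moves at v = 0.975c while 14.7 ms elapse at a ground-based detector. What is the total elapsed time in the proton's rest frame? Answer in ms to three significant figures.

τ = 22.7 ms

Leg 1: γ = 1/√(1 − 0.952²) = 1/√0.09370 = 3.267; τ_1 = 38.1/3.267 = 11.66 ms.
Leg 2: 7.74 ms is already measured in the proton's rest frame.
Leg 3: γ = 1/√(1 − 0.975²) = 1/√0.04938 = 4.500; τ_3 = 14.7/4.500 = 3.266 ms.
Total: 11.66 + 7.740 + 3.266 ms.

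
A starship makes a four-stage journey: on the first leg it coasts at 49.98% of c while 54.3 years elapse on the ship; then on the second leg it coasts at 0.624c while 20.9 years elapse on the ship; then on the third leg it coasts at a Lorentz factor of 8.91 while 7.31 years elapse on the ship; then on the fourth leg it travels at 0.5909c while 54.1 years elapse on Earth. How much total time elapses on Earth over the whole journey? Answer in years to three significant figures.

Δt = 209 years

Leg 1: β = 0.4998; γ = 1/√(1 − 0.4998²) = 1/√0.7502 = 1.155; Δt_1 = 1.155 × 54.3 = 62.69 years.
Leg 2: γ = 1/√(1 − 0.624²) = 1/√0.6106 = 1.280; Δt_2 = 1.280 × 20.9 = 26.75 years.
Leg 3: γ = 8.91; Δt_3 = 8.910 × 7.31 = 65.13 years.
Leg 4: 54.1 years is already measured on Earth.
Total: 62.69 + 26.75 + 65.13 + 54.10 years.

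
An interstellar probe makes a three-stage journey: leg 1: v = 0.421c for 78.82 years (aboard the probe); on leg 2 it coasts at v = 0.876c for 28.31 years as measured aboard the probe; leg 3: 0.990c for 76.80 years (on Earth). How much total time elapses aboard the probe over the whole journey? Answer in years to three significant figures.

Leg 1: 78.82 years is already measured aboard the probe.
Leg 2: 28.31 years is already measured aboard the probe.
Leg 3: γ = 1/√(1 − 0.990²) = 1/√0.01990 = 7.089; τ_3 = 76.80/7.089 = 10.83 years.
Total: 78.82 + 28.31 + 10.83 years.

τ = 118 years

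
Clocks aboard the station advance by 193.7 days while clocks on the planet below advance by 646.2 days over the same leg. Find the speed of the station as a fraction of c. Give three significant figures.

v = 0.954c

The proper time is measured aboard the station (both events occur at the station's location); Δt is measured on the planet below. γ = Δt/τ = 646.2/193.7 = 3.336.
β = √(1 − 1/γ²) = √(1 − 0.08985) = √0.9101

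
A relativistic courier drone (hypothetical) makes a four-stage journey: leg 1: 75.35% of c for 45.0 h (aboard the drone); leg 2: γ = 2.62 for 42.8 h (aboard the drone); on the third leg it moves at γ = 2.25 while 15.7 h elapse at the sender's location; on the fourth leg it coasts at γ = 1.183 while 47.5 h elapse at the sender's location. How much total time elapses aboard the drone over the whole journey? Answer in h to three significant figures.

Leg 1: 45.0 h is already measured aboard the drone.
Leg 2: 42.8 h is already measured aboard the drone.
Leg 3: γ = 2.25; τ_3 = 15.7/2.250 = 6.978 h.
Leg 4: γ = 1.183; τ_4 = 47.5/1.183 = 40.15 h.
Total: 45.00 + 42.80 + 6.978 + 40.15 h.

τ = 135 h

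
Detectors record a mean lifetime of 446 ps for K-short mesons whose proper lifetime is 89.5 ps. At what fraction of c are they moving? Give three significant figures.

γ = Δt/τ₀ = 446/89.5 = 4.983
β = √(1 − 1/γ²) = √(1 − 0.04027) = √0.9597

β = 0.980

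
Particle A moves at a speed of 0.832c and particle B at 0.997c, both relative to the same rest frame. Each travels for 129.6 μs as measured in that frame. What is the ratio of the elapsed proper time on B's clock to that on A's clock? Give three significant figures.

A: γ = 1/√(1 − 0.832²) = 1/√0.3078 = 1.803. B: γ = 1/√(1 − 0.997²) = 1/√0.005991 = 12.92.
τ_A/τ_B = γ_B/γ_A = 12.92/1.803 = 7.168, so τ_B/τ_A = 0.1395.

τ_B/τ_A = 0.140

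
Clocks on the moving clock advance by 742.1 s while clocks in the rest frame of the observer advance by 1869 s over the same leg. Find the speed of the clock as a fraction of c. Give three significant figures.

v = 0.918c

The proper time is measured on the moving clock (both events occur at the clock's location); Δt is measured in the rest frame of the observer. γ = Δt/τ = 1869/742.1 = 2.519.
β = √(1 − 1/γ²) = √(1 − 0.1577) = √0.8423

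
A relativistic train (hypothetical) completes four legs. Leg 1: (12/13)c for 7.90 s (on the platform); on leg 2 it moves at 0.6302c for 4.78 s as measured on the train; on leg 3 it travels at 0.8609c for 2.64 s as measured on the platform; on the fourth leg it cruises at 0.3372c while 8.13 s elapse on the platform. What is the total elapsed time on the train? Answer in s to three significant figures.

τ = 16.8 s

Leg 1: γ = 1/√(1 − (12/13)²) = 13/5 = 2.600; τ_1 = 7.90/2.600 = 3.038 s.
Leg 2: 4.78 s is already measured on the train.
Leg 3: γ = 1/√(1 − 0.8609²) = 1/√0.2589 = 1.966; τ_3 = 2.64/1.966 = 1.343 s.
Leg 4: γ = 1/√(1 − 0.3372²) = 1/√0.8863 = 1.062; τ_4 = 8.13/1.062 = 7.654 s.
Total: 3.038 + 4.780 + 1.343 + 7.654 s.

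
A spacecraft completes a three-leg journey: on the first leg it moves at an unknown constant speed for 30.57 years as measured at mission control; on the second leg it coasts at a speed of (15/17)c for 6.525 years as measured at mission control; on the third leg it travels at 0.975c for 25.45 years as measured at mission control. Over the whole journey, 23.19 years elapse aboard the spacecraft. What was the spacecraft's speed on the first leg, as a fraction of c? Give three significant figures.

Leg 1: speed unknown; τ_1 = 30.57/γ_1.
Leg 2: γ = 1/√(1 − (15/17)²) = 17/8 = 2.125; τ_2 = 6.525/2.125 = 3.071 years.
Leg 3: γ = 1/√(1 − 0.975²) = 1/√0.04938 = 4.500; τ_3 = 25.45/4.500 = 5.655 years.
Total proper time: τ_1 + 3.071 + 5.655 = 23.19, so τ_1 = 23.19 − 8.726 = 14.46 years.
γ_1 = 30.57/14.46 = 2.113; β = √(1 − 1/γ²) = √0.7761.

β = 0.881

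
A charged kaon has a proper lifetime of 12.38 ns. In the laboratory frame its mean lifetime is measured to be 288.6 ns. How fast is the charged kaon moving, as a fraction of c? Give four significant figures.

v = 0.9991c

γ = Δt/τ₀ = 288.6/12.38 = 23.31
β = √(1 − 1/γ²) = √(1 − 0.001840) = √0.9982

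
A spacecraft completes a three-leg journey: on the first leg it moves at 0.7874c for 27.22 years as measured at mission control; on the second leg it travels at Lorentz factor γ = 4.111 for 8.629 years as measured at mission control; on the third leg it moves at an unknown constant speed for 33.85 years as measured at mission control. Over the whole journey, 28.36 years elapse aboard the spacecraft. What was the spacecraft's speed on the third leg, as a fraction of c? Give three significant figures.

Leg 1: γ = 1/√(1 − 0.7874²) = 1/√0.3800 = 1.622; τ_1 = 27.22/1.622 = 16.78 years.
Leg 2: γ = 4.111; τ_2 = 8.629/4.111 = 2.099 years.
Leg 3: speed unknown; τ_3 = 33.85/γ_3.
Total proper time: 16.78 + 2.099 + τ_3 = 28.36, so τ_3 = 28.36 − 18.88 = 9.481 years.
γ_3 = 33.85/9.481 = 3.570; β = √(1 − 1/γ²) = √0.9215.

β = 0.960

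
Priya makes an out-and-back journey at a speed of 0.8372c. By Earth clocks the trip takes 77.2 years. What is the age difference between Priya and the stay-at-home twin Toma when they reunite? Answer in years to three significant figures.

γ = 1/√(1 − 0.8372²) = 1/√0.2991 = 1.828
Priya's elapsed proper time: τ = 77.2/1.828 = 42.22 years.
Age gap = Δt − τ = 77.2 − 42.22 years.

Δt − τ = 35.0 years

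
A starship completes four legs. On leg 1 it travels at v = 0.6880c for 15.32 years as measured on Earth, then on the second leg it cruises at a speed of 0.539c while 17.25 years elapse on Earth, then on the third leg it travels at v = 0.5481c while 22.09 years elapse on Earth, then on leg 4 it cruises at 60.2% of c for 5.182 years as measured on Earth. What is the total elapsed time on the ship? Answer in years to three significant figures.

τ = 48.3 years

Leg 1: γ = 1/√(1 − 0.6880²) = 1/√0.5267 = 1.378; τ_1 = 15.32/1.378 = 11.12 years.
Leg 2: γ = 1/√(1 − 0.539²) = 1/√0.7095 = 1.187; τ_2 = 17.25/1.187 = 14.53 years.
Leg 3: γ = 1/√(1 − 0.5481²) = 1/√0.6996 = 1.196; τ_3 = 22.09/1.196 = 18.48 years.
Leg 4: β = 0.602; γ = 1/√(1 − 0.602²) = 1/√0.6376 = 1.252; τ_4 = 5.182/1.252 = 4.138 years.
Total: 11.12 + 14.53 + 18.48 + 4.138 years.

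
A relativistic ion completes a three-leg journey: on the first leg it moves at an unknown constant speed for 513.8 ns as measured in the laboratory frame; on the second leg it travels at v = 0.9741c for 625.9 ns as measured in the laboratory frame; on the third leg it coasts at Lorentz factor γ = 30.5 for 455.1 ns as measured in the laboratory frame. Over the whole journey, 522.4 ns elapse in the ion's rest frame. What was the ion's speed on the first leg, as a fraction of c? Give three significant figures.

β = 0.702

Leg 1: speed unknown; τ_1 = 513.8/γ_1.
Leg 2: γ = 1/√(1 − 0.9741²) = 1/√0.05113 = 4.422; τ_2 = 625.9/4.422 = 141.5 ns.
Leg 3: γ = 30.5; τ_3 = 455.1/30.50 = 14.92 ns.
Total proper time: τ_1 + 141.5 + 14.92 = 522.4, so τ_1 = 522.4 − 156.4 = 366.0 ns.
γ_1 = 513.8/366.0 = 1.404; β = √(1 − 1/γ²) = √0.4927.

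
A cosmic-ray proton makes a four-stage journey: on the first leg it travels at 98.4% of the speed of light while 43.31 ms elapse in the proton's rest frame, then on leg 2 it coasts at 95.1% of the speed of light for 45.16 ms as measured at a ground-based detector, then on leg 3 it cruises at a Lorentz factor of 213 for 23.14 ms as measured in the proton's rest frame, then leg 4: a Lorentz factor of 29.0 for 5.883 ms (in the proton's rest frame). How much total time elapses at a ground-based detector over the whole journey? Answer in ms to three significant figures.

Leg 1: β = 0.984; γ = 1/√(1 − 0.984²) = 1/√0.03174 = 5.613; Δt_1 = 5.613 × 43.31 = 243.1 ms.
Leg 2: 45.16 ms is already measured at a ground-based detector.
Leg 3: γ = 213; Δt_3 = 213.0 × 23.14 = 4929 ms.
Leg 4: γ = 29.0; Δt_4 = 29.00 × 5.883 = 170.6 ms.
Total: 243.1 + 45.16 + 4929 + 170.6 ms.

Δt = 5390 ms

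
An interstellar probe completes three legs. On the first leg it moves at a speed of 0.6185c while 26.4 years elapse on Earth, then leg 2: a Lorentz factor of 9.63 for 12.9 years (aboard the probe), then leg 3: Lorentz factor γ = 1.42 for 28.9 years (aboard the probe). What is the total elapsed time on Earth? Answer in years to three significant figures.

Δt = 192 years

Leg 1: 26.4 years is already measured on Earth.
Leg 2: γ = 9.63; Δt_2 = 9.630 × 12.9 = 124.2 years.
Leg 3: γ = 1.42; Δt_3 = 1.420 × 28.9 = 41.04 years.
Total: 26.40 + 124.2 + 41.04 years.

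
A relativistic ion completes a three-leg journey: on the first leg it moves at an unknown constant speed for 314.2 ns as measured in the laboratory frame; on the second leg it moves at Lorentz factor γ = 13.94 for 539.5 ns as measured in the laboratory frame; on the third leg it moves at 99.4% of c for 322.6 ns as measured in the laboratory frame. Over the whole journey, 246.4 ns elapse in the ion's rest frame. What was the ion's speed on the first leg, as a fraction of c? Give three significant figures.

β = 0.836

Leg 1: speed unknown; τ_1 = 314.2/γ_1.
Leg 2: γ = 13.94; τ_2 = 539.5/13.94 = 38.70 ns.
Leg 3: β = 0.994; γ = 1/√(1 − 0.994²) = 1/√0.01196 = 9.142; τ_3 = 322.6/9.142 = 35.29 ns.
Total proper time: τ_1 + 38.70 + 35.29 = 246.4, so τ_1 = 246.4 − 73.99 = 172.4 ns.
γ_1 = 314.2/172.4 = 1.822; β = √(1 − 1/γ²) = √0.6989.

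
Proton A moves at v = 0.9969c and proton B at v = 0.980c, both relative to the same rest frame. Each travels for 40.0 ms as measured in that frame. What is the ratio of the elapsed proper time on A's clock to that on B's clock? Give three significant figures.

τ_A/τ_B = 0.395

A: γ = 1/√(1 − 0.9969²) = 1/√0.006190 = 12.71. B: γ = 1/√(1 − 0.980²) = 1/√0.03960 = 5.025.
τ_A/τ_B = γ_B/γ_A = 5.025/12.71 = 0.3954, so τ_A/τ_B = 0.3954.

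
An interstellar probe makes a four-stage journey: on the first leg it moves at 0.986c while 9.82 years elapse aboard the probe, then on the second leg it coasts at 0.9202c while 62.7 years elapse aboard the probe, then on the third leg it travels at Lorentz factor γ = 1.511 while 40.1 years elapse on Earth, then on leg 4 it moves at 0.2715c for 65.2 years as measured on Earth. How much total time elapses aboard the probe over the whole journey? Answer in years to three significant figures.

Leg 1: 9.82 years is already measured aboard the probe.
Leg 2: 62.7 years is already measured aboard the probe.
Leg 3: γ = 1.511; τ_3 = 40.1/1.511 = 26.54 years.
Leg 4: γ = 1/√(1 − 0.2715²) = 1/√0.9263 = 1.039; τ_4 = 65.2/1.039 = 62.75 years.
Total: 9.820 + 62.70 + 26.54 + 62.75 years.

τ = 162 years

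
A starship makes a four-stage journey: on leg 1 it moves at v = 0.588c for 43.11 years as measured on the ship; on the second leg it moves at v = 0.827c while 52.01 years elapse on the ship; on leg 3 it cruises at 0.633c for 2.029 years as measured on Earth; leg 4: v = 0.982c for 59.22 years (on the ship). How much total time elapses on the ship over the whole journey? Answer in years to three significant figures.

τ = 156 years

Leg 1: 43.11 years is already measured on the ship.
Leg 2: 52.01 years is already measured on the ship.
Leg 3: γ = 1/√(1 − 0.633²) = 1/√0.5993 = 1.292; τ_3 = 2.029/1.292 = 1.571 years.
Leg 4: 59.22 years is already measured on the ship.
Total: 43.11 + 52.01 + 1.571 + 59.22 years.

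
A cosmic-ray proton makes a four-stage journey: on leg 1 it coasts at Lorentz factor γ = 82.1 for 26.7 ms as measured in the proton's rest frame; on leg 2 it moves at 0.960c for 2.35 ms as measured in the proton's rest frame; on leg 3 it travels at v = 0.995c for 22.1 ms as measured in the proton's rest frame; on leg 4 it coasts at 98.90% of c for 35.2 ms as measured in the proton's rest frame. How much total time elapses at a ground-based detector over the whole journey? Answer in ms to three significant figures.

Δt = 2660 ms

Leg 1: γ = 82.1; Δt_1 = 82.10 × 26.7 = 2192 ms.
Leg 2: γ = 1/√(1 − 0.960²) = 25/7 ≈ 3.571; Δt_2 = 3.571 × 2.35 = 8.393 ms.
Leg 3: γ = 1/√(1 − 0.995²) = 1/√0.009975 = 10.01; Δt_3 = 10.01 × 22.1 = 221.3 ms.
Leg 4: β = 0.9890; γ = 1/√(1 − 0.9890²) = 1/√0.02188 = 6.761; Δt_4 = 6.761 × 35.2 = 238.0 ms.
Total: 2192 + 8.393 + 221.3 + 238.0 ms.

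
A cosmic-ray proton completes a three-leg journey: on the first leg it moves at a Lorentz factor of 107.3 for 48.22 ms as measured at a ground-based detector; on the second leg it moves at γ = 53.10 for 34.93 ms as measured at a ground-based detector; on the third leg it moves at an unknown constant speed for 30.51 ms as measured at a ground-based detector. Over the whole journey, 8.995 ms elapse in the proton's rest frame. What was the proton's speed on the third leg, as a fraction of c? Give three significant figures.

Leg 1: γ = 107.3; τ_1 = 48.22/107.3 = 0.4494 ms.
Leg 2: γ = 53.10; τ_2 = 34.93/53.10 = 0.6578 ms.
Leg 3: speed unknown; τ_3 = 30.51/γ_3.
Total proper time: 0.4494 + 0.6578 + τ_3 = 8.995, so τ_3 = 8.995 − 1.107 = 7.888 ms.
γ_3 = 30.51/7.888 = 3.868; β = √(1 − 1/γ²) = √0.9332.

β = 0.966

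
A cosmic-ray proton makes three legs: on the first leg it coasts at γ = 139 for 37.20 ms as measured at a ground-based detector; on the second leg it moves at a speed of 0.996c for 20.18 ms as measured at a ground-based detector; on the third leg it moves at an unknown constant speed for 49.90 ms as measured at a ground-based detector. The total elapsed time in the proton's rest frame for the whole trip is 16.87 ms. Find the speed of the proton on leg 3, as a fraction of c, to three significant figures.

β = 0.955

Leg 1: γ = 139; τ_1 = 37.20/139.0 = 0.2676 ms.
Leg 2: γ = 1/√(1 − 0.996²) = 1/√0.007984 = 11.19; τ_2 = 20.18/11.19 = 1.803 ms.
Leg 3: speed unknown; τ_3 = 49.90/γ_3.
Total proper time: 0.2676 + 1.803 + τ_3 = 16.87, so τ_3 = 16.87 − 2.071 = 14.80 ms.
γ_3 = 49.90/14.80 = 3.372; β = √(1 − 1/γ²) = √0.9120.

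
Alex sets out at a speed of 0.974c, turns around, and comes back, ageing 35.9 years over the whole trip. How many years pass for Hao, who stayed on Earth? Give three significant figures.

Δt = 158 years

γ = 1/√(1 − 0.974²) = 1/√0.05132 = 4.414
Earth-frame duration is the dilated interval: Δt = γτ = 4.414 × 35.9 years.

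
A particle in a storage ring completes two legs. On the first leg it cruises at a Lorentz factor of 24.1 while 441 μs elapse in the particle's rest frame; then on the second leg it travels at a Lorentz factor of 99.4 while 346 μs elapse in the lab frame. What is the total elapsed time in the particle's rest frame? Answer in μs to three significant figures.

τ = 444 μs

Leg 1: 441 μs is already measured in the particle's rest frame.
Leg 2: γ = 99.4; τ_2 = 346/99.40 = 3.481 μs.
Total: 441.0 + 3.481 μs.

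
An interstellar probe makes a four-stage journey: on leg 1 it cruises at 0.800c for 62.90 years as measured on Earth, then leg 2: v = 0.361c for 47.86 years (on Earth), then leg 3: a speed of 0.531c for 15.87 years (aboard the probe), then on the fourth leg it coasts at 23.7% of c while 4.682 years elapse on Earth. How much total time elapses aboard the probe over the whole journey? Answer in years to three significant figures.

Leg 1: γ = 1/√(1 − 0.800²) = 5/3 ≈ 1.667; τ_1 = 62.90/1.667 = 37.74 years.
Leg 2: γ = 1/√(1 − 0.361²) = 1/√0.8697 = 1.072; τ_2 = 47.86/1.072 = 44.63 years.
Leg 3: 15.87 years is already measured aboard the probe.
Leg 4: β = 0.237; γ = 1/√(1 − 0.237²) = 1/√0.9438 = 1.029; τ_4 = 4.682/1.029 = 4.549 years.
Total: 37.74 + 44.63 + 15.87 + 4.549 years.

τ = 103 years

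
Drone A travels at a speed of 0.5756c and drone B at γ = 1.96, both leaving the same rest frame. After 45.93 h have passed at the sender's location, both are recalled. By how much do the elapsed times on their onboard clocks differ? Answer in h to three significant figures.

A: γ = 1/√(1 − 0.5756²) = 1/√0.6687 = 1.223; τ_A = 45.93/1.223 = 37.56 h.
B: γ = 1.96; τ_B = 45.93/1.960 = 23.43 h.

|τ_A − τ_B| = 14.1 h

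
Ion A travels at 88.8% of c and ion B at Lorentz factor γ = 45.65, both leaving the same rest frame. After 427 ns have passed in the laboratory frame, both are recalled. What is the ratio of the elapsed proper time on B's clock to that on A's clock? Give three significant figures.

τ_B/τ_A = 0.0476

A: β = 0.888; γ = 1/√(1 − 0.888²) = 1/√0.2115 = 2.175. B: γ = 45.65.
τ_A/τ_B = γ_B/γ_A = 45.65/2.175 = 20.99, so τ_B/τ_A = 0.04764.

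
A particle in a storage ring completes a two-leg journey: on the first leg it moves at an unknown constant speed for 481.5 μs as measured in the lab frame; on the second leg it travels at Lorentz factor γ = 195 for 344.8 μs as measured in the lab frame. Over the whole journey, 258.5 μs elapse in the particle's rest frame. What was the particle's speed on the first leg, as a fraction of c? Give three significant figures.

Leg 1: speed unknown; τ_1 = 481.5/γ_1.
Leg 2: γ = 195; τ_2 = 344.8/195.0 = 1.768 μs.
Total proper time: τ_1 + 1.768 = 258.5, so τ_1 = 258.5 − 1.768 = 256.7 μs.
γ_1 = 481.5/256.7 = 1.875; β = √(1 − 1/γ²) = √0.7157.

β = 0.846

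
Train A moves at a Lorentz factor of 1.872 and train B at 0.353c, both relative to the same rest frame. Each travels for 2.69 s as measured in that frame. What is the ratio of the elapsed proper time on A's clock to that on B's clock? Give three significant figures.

τ_A/τ_B = 0.571

A: γ = 1.872. B: γ = 1/√(1 − 0.353²) = 1/√0.8754 = 1.069.
τ_A/τ_B = γ_B/γ_A = 1.069/1.872 = 0.5709, so τ_A/τ_B = 0.5709.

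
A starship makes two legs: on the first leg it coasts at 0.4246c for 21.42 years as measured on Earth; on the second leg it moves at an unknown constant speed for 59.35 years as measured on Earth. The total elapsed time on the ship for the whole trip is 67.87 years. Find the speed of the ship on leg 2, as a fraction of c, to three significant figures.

β = 0.577

Leg 1: γ = 1/√(1 − 0.4246²) = 1/√0.8197 = 1.105; τ_1 = 21.42/1.105 = 19.39 years.
Leg 2: speed unknown; τ_2 = 59.35/γ_2.
Total proper time: 19.39 + τ_2 = 67.87, so τ_2 = 67.87 − 19.39 = 48.48 years.
γ_2 = 59.35/48.48 = 1.224; β = √(1 − 1/γ²) = √0.3328.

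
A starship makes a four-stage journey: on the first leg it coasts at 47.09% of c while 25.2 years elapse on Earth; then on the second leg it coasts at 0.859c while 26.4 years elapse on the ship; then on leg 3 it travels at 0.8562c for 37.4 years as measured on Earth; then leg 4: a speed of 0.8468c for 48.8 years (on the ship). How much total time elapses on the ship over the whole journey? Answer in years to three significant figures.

τ = 117 years

Leg 1: β = 0.4709; γ = 1/√(1 − 0.4709²) = 1/√0.7783 = 1.134; τ_1 = 25.2/1.134 = 22.23 years.
Leg 2: 26.4 years is already measured on the ship.
Leg 3: γ = 1/√(1 − 0.8562²) = 1/√0.2669 = 1.936; τ_3 = 37.4/1.936 = 19.32 years.
Leg 4: 48.8 years is already measured on the ship.
Total: 22.23 + 26.40 + 19.32 + 48.80 years.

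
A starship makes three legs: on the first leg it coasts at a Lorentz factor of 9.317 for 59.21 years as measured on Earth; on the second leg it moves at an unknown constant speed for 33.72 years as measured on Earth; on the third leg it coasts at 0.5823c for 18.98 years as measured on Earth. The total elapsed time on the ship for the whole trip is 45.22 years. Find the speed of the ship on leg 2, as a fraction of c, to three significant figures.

β = 0.719

Leg 1: γ = 9.317; τ_1 = 59.21/9.317 = 6.355 years.
Leg 2: speed unknown; τ_2 = 33.72/γ_2.
Leg 3: γ = 1/√(1 − 0.5823²) = 1/√0.6609 = 1.230; τ_3 = 18.98/1.230 = 15.43 years.
Total proper time: 6.355 + τ_2 + 15.43 = 45.22, so τ_2 = 45.22 − 21.79 = 23.43 years.
γ_2 = 33.72/23.43 = 1.439; β = √(1 − 1/γ²) = √0.5170.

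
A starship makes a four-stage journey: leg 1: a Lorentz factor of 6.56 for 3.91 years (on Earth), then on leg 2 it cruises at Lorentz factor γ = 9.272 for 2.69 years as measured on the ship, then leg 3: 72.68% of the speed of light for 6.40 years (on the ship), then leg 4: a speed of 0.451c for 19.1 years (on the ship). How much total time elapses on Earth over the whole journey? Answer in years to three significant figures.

Δt = 59.6 years

Leg 1: 3.91 years is already measured on Earth.
Leg 2: γ = 9.272; Δt_2 = 9.272 × 2.69 = 24.94 years.
Leg 3: β = 0.7268; γ = 1/√(1 − 0.7268²) = 1/√0.4718 = 1.456; Δt_3 = 1.456 × 6.40 = 9.318 years.
Leg 4: γ = 1/√(1 − 0.451²) = 1/√0.7966 = 1.120; Δt_4 = 1.120 × 19.1 = 21.40 years.
Total: 3.910 + 24.94 + 9.318 + 21.40 years.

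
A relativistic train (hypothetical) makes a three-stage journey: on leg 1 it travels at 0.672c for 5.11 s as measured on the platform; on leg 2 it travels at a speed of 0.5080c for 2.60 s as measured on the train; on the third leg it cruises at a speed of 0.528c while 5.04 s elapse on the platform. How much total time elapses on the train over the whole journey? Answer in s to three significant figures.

τ = 10.7 s

Leg 1: γ = 1/√(1 − 0.672²) = 1/√0.5484 = 1.350; τ_1 = 5.11/1.350 = 3.784 s.
Leg 2: 2.60 s is already measured on the train.
Leg 3: γ = 1/√(1 − 0.528²) = 1/√0.7212 = 1.178; τ_3 = 5.04/1.178 = 4.280 s.
Total: 3.784 + 2.600 + 4.280 s.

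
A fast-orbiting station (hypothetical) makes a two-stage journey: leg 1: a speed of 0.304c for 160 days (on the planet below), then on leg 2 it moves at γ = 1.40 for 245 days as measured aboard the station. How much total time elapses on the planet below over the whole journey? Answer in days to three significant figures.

Leg 1: 160 days is already measured on the planet below.
Leg 2: γ = 1.40; Δt_2 = 1.400 × 245 = 343.0 days.
Total: 160.0 + 343.0 days.

Δt = 503 days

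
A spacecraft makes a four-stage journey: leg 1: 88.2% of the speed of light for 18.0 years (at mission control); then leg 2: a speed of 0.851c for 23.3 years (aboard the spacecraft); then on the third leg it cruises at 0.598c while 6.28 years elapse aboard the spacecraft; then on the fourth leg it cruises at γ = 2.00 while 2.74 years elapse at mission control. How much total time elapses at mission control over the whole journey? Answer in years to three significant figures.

Leg 1: 18.0 years is already measured at mission control.
Leg 2: γ = 1/√(1 − 0.851²) = 1/√0.2758 = 1.904; Δt_2 = 1.904 × 23.3 = 44.37 years.
Leg 3: γ = 1/√(1 − 0.598²) = 1/√0.6424 = 1.248; Δt_3 = 1.248 × 6.28 = 7.835 years.
Leg 4: 2.74 years is already measured at mission control.
Total: 18.00 + 44.37 + 7.835 + 2.740 years.

Δt = 72.9 years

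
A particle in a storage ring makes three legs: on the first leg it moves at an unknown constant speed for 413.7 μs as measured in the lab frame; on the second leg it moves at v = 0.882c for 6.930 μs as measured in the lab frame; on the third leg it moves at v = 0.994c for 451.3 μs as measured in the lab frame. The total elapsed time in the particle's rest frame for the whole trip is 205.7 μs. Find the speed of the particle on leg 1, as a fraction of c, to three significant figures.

β = 0.929

Leg 1: speed unknown; τ_1 = 413.7/γ_1.
Leg 2: γ = 1/√(1 − 0.882²) = 1/√0.2221 = 2.122; τ_2 = 6.930/2.122 = 3.266 μs.
Leg 3: γ = 1/√(1 − 0.994²) = 1/√0.01196 = 9.142; τ_3 = 451.3/9.142 = 49.36 μs.
Total proper time: τ_1 + 3.266 + 49.36 = 205.7, so τ_1 = 205.7 − 52.63 = 153.1 μs.
γ_1 = 413.7/153.1 = 2.703; β = √(1 − 1/γ²) = √0.8631.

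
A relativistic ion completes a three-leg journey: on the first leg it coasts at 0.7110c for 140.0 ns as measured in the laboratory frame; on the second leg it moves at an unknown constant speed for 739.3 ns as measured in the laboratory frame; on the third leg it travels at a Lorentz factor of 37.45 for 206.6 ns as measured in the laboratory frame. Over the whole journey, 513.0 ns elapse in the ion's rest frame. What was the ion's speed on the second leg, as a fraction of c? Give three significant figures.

Leg 1: γ = 1/√(1 − 0.7110²) = 1/√0.4945 = 1.422; τ_1 = 140.0/1.422 = 98.45 ns.
Leg 2: speed unknown; τ_2 = 739.3/γ_2.
Leg 3: γ = 37.45; τ_3 = 206.6/37.45 = 5.517 ns.
Total proper time: 98.45 + τ_2 + 5.517 = 513.0, so τ_2 = 513.0 − 104.0 = 409.0 ns.
γ_2 = 739.3/409.0 = 1.807; β = √(1 − 1/γ²) = √0.6939.

β = 0.833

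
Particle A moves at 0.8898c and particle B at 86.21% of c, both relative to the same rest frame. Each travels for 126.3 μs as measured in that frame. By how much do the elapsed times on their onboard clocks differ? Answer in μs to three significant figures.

|τ_A − τ_B| = 6.36 μs

A: γ = 1/√(1 − 0.8898²) = 1/√0.2083 = 2.191; τ_A = 126.3/2.191 = 57.64 μs.
B: β = 0.8621; γ = 1/√(1 − 0.8621²) = 1/√0.2568 = 1.973; τ_B = 126.3/1.973 = 64.00 μs.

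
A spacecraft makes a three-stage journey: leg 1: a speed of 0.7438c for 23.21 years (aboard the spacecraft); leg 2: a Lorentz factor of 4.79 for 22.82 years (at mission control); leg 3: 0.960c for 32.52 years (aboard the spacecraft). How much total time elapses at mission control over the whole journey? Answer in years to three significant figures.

Δt = 174 years

Leg 1: γ = 1/√(1 − 0.7438²) = 1/√0.4468 = 1.496; Δt_1 = 1.496 × 23.21 = 34.72 years.
Leg 2: 22.82 years is already measured at mission control.
Leg 3: γ = 1/√(1 − 0.960²) = 25/7 ≈ 3.571; Δt_3 = 3.571 × 32.52 = 116.1 years.
Total: 34.72 + 22.82 + 116.1 years.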